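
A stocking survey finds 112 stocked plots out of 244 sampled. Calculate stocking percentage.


Formula: Stocking % = stocked plots / total plots * 100
Stocking = 112 / 244 * 100
Stocking = 0.459 * 100 = 45.9%

45.9


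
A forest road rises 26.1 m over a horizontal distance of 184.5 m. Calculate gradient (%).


Formula: Gradient = rise / run * 100
Gradient = 26.1 / 184.5 * 100 = 14.1%

14.1


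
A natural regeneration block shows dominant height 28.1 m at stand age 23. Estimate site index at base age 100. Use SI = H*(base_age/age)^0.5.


Formula: SI = H_dom * (base_age / age)^0.5
Age ratio = 100 / 23 = 4.34783
sqrt(age_ratio) = 2.08514
SI = 28.1 * 2.08514 = 58.6 m

58.6


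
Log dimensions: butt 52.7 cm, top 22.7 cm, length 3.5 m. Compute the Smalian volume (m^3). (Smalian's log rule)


Smalian: V = (A1 + A2)/2 * L,  A = pi*(D/200)^2
A1 = pi*(52.7/200)^2 = 0.218128 m^2
A2 = pi*(22.7/200)^2 = 0.040471 m^2
V = (0.218128+0.040471)/2*3.5 = 0.4525 m^3

0.4525


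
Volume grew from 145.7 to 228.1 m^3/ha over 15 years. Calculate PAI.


Formula: PAI = (V_T2 - V_T1) / (T2 - T1)
Volume increment = 228.1 - 145.7 = 82.4 m^3/ha
PAI = 82.4 / 15 = 5.49 m^3/ha/year

5.49


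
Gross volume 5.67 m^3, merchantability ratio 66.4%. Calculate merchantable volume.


Formula: MV = V_total * (merchantable_pct / 100)
Merchantable fraction = 66.4% / 100 = 0.664
MV = 5.67 m^3 * 0.664 = 3.765 m^3

3.765


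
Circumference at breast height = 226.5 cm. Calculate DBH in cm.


Formula: DBH = C / pi
DBH = 226.5 / pi
pi = 3.14159...
DBH = 72.1 cm

72.1


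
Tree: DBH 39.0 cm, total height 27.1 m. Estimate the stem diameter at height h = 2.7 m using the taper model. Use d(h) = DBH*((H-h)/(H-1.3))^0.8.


Taper: d(h) = DBH * ((H - h) / (H - 1.3))^0.8
Numerator = H - h = 27.1 - 2.7 = 24.4 m
Denominator = H - 1.3 = 27.1 - 1.3 = 25.8 m
Ratio = 24.4 / 25.8 = 0.94574
d = 39.0 * 0.94574^0.8 = 37.3 cm

37.3


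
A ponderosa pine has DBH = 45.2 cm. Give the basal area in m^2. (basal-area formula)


Formula: BA = pi * (DBH/2)^2 / 10000  (cm^2 to m^2)
Radius = DBH/2 = 45.2/2 = 22.6 cm
BA = pi * 22.6^2 / 10000
   = 1604.5999 cm^2 / 10000
   = 0.1605 m^2

0.1605


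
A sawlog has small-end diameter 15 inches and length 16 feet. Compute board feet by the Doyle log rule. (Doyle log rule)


Doyle: BF = (D - 4)^2 * L / 16
Adjusted diameter = 15 - 4 = 11 in
(D-4)^2 = 11^2 = 121
BF = 121 * 16 / 16 = 121 BF

121


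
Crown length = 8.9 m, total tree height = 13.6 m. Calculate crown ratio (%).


Formula: Crown Ratio = (Crown Length / Total Height) * 100
CR = (8.9 m / 13.6 m) * 100
CR = 0.6544 * 100 = 65.4%

65.4


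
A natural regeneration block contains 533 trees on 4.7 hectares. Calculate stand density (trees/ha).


Formula: Stand Density = N_trees / Area_ha
Density = 533 trees / 4.7 ha
Density = 113 trees/ha

113


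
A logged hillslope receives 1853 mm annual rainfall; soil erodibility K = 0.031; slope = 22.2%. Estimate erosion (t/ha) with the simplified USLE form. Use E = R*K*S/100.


Formula: E = R * K * S / 100  (simplified USLE)
R * K = 1853 * 0.031 = 57.443
E = 57.443 * 22.2 / 100 = 12.75 t/ha

12.75


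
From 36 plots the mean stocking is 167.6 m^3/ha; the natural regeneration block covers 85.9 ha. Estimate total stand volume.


Formula: Total Volume = Mean Volume per ha * Total Area
Total Volume = 167.6 m^3/ha * 85.9 ha
Total Volume = 14397 m^3

14397


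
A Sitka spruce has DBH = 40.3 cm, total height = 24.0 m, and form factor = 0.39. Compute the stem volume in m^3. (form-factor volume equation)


Formula: V = pi * (DBH/200)^2 * H * ff
Radius = DBH/200 = 40.3/200 = 0.2015 m
Radius^2 = 0.2015^2 = 0.04060225 m^2
V = pi * 0.04060225 * 24.0 * 0.39
V = 1.194 m^3

1.194


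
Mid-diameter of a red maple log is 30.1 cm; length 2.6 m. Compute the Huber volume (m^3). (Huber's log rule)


Huber: V = Am * L,  Am = pi*(Dm/200)^2
Am = pi*(30.1/200)^2 = 0.071158 m^2
V = 0.071158*2.6 = 0.185 m^3

0.185


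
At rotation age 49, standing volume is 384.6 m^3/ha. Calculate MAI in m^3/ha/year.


Formula: MAI = Total Volume / Stand Age
MAI = 384.6 m^3/ha / 49 years
MAI = 7.85 m^3/ha/year

7.85


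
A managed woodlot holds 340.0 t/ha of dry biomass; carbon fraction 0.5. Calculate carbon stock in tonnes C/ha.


Formula: Carbon Stock = Biomass * Carbon Fraction
C = 340.0 t/ha * 0.5
C = 170.0 t C/ha

170.0


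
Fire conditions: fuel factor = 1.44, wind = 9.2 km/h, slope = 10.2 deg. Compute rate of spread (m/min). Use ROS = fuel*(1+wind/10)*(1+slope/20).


Formula: ROS = fuel * (1 + wind/10) * (1 + slope/20)
Wind factor = 1 + 9.2/10 = 1.92
Slope factor = 1 + 10.2/20 = 1.51
ROS = 1.44 * 1.92 * 1.51 = 4.17 m/min

4.17


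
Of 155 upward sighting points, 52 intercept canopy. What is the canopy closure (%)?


Formula: Canopy closure = covered points / total points * 100
Closure = 52 / 155 * 100
Closure = 0.3355 * 100 = 33.5%

33.5


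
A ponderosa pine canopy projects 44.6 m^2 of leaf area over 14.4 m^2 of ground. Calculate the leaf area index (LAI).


Formula: LAI = total leaf area / ground area  (dimensionless)
LAI = 44.6 m^2 / 14.4 m^2
LAI = 3.1

3.1


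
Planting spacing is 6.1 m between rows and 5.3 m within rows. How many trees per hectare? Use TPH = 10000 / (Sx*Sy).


Formula: TPH = 10000 m^2/ha / (spacing_x * spacing_y)
Area per tree = 6.1 m * 5.3 m = 32.33 m^2
TPH = 10000 / 32.33 = 309 trees/ha

309


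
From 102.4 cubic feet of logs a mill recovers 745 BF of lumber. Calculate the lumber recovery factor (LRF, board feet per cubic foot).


Formula: LRF = Lumber Output (BF) / Log Input (ft^3)
LRF = 745 BF / 102.4 ft^3
LRF = 7.28 BF/ft^3

7.28


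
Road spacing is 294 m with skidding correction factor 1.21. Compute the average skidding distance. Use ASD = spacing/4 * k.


Formula: ASD = (spacing / 4) * correction
Uncorrected distance = spacing / 4 = 294 / 4 = 73.5 m
ASD = 73.5 * 1.21 = 89 m

89


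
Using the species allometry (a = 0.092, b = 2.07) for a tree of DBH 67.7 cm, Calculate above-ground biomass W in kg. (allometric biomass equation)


Formula: W = a * DBH^b  (allometric power law)
DBH^b = 67.7^2.07 = 6156.2826
W = 0.092 * 6156.2826 = 566.4 kg

566.4


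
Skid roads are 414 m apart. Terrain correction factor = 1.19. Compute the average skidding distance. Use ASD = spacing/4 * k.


Formula: ASD = (spacing / 4) * correction
Uncorrected distance = spacing / 4 = 414 / 4 = 103.5 m
ASD = 103.5 * 1.19 = 123 m

123


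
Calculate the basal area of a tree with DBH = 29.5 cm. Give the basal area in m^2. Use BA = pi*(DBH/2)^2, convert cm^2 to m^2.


Formula: BA = pi * (DBH/2)^2 / 10000  (cm^2 to m^2)
Radius = DBH/2 = 29.5/2 = 14.75 cm
BA = pi * 14.75^2 / 10000
   = 683.4928 cm^2 / 10000
   = 0.0683 m^2

0.0683


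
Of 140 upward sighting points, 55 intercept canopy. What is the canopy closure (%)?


Formula: Canopy closure = covered points / total points * 100
Closure = 55 / 140 * 100
Closure = 0.3929 * 100 = 39.3%

39.3


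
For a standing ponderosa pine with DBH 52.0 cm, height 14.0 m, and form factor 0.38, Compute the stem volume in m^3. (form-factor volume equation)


Formula: V = pi * (DBH/200)^2 * H * ff
Radius = DBH/200 = 52.0/200 = 0.26 m
Radius^2 = 0.26^2 = 0.0676 m^2
V = pi * 0.0676 * 14.0 * 0.38
V = 1.13 m^3

1.13


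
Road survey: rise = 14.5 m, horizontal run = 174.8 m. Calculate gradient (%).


Formula: Gradient = rise / run * 100
Gradient = 14.5 / 174.8 * 100 = 8.3%

8.3


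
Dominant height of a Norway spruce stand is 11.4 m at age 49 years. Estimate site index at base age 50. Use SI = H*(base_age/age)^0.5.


Formula: SI = H_dom * (base_age / age)^0.5
Age ratio = 50 / 49 = 1.02041
sqrt(age_ratio) = 1.01015
SI = 11.4 * 1.01015 = 11.5 m

11.5


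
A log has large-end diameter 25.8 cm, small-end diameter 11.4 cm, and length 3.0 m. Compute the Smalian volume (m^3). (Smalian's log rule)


Smalian: V = (A1 + A2)/2 * L,  A = pi*(D/200)^2
A1 = pi*(25.8/200)^2 = 0.052279 m^2
A2 = pi*(11.4/200)^2 = 0.010207 m^2
V = (0.052279+0.010207)/2*3.0 = 0.0937 m^3

0.0937


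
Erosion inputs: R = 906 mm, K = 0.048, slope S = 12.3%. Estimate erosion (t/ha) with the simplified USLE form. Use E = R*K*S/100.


Formula: E = R * K * S / 100  (simplified USLE)
R * K = 906 * 0.048 = 43.488
E = 43.488 * 12.3 / 100 = 5.35 t/ha

5.35


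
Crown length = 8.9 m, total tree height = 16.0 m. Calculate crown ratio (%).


Formula: Crown Ratio = (Crown Length / Total Height) * 100
CR = (8.9 m / 16.0 m) * 100
CR = 0.5563 * 100 = 55.6%

55.6


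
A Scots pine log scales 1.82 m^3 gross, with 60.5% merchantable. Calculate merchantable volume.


Formula: MV = V_total * (merchantable_pct / 100)
Merchantable fraction = 60.5% / 100 = 0.605
MV = 1.82 m^3 * 0.605 = 1.101 m^3

1.101


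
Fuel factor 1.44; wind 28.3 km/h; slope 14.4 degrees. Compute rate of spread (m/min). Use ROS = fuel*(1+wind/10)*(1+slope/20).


Formula: ROS = fuel * (1 + wind/10) * (1 + slope/20)
Wind factor = 1 + 28.3/10 = 3.83
Slope factor = 1 + 14.4/20 = 1.72
ROS = 1.44 * 3.83 * 1.72 = 9.49 m/min

9.49


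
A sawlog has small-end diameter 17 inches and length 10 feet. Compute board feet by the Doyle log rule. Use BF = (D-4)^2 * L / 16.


Doyle: BF = (D - 4)^2 * L / 16
Adjusted diameter = 17 - 4 = 13 in
(D-4)^2 = 13^2 = 169
BF = 169 * 10 / 16 = 106 BF

106


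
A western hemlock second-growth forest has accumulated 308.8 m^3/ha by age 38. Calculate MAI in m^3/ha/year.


Formula: MAI = Total Volume / Stand Age
MAI = 308.8 m^3/ha / 38 years
MAI = 8.13 m^3/ha/year

8.13


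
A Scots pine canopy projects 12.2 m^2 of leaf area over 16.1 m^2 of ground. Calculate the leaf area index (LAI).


Formula: LAI = total leaf area / ground area  (dimensionless)
LAI = 12.2 m^2 / 16.1 m^2
LAI = 0.76

0.76


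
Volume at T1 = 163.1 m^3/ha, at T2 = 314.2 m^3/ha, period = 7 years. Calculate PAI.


Formula: PAI = (V_T2 - V_T1) / (T2 - T1)
Volume increment = 314.2 - 163.1 = 151.1 m^3/ha
PAI = 151.1 / 7 = 21.59 m^3/ha/year

21.59


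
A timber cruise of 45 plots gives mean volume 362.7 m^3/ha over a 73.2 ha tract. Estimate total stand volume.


Formula: Total Volume = Mean Volume per ha * Total Area
Total Volume = 362.7 m^3/ha * 73.2 ha
Total Volume = 26550 m^3

26550


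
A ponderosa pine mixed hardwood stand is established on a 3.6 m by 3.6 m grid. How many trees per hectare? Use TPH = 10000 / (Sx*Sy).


Formula: TPH = 10000 m^2/ha / (spacing_x * spacing_y)
Area per tree = 3.6 m * 3.6 m = 12.96 m^2
TPH = 10000 / 12.96 = 772 trees/ha

772


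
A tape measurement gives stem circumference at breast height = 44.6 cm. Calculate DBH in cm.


Formula: DBH = C / pi
DBH = 44.6 / pi
pi = 3.14159...
DBH = 14.2 cm

14.2


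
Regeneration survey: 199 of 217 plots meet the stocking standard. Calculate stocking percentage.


Formula: Stocking % = stocked plots / total plots * 100
Stocking = 199 / 217 * 100
Stocking = 0.9171 * 100 = 91.7%

91.7


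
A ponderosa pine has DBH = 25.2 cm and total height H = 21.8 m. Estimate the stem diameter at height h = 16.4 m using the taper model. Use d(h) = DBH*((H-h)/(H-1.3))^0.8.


Taper: d(h) = DBH * ((H - h) / (H - 1.3))^0.8
Numerator = H - h = 21.8 - 16.4 = 5.4 m
Denominator = H - 1.3 = 21.8 - 1.3 = 20.5 m
Ratio = 5.4 / 20.5 = 0.26341
d = 25.2 * 0.26341^0.8 = 8.7 cm

8.7


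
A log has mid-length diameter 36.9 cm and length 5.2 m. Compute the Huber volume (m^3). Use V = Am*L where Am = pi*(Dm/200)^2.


Huber: V = Am * L,  Am = pi*(Dm/200)^2
Am = pi*(36.9/200)^2 = 0.106941 m^2
V = 0.106941*5.2 = 0.5561 m^3

0.5561


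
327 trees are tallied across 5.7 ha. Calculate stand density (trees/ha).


Formula: Stand Density = N_trees / Area_ha
Density = 327 trees / 5.7 ha
Density = 57 trees/ha

57


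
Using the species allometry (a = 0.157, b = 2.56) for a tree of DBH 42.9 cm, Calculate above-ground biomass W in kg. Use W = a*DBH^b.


Formula: W = a * DBH^b  (allometric power law)
DBH^b = 42.9^2.56 = 15103.9545
W = 0.157 * 15103.9545 = 2371.3 kg

2371.3


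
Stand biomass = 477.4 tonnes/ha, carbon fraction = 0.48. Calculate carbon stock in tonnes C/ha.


Formula: Carbon Stock = Biomass * Carbon Fraction
C = 477.4 t/ha * 0.48
C = 229.2 t C/ha

229.2


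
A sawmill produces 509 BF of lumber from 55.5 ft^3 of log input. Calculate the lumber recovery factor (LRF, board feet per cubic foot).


Formula: LRF = Lumber Output (BF) / Log Input (ft^3)
LRF = 509 BF / 55.5 ft^3
LRF = 9.17 BF/ft^3

9.17


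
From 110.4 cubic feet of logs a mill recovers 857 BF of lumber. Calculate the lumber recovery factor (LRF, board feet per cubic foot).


Formula: LRF = Lumber Output (BF) / Log Input (ft^3)
LRF = 857 BF / 110.4 ft^3
LRF = 7.76 BF/ft^3

7.76


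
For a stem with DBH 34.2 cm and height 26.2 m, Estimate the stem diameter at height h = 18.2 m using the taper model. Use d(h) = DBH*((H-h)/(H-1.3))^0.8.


Taper: d(h) = DBH * ((H - h) / (H - 1.3))^0.8
Numerator = H - h = 26.2 - 18.2 = 8.0 m
Denominator = H - 1.3 = 26.2 - 1.3 = 24.9 m
Ratio = 8.0 / 24.9 = 0.32129
d = 34.2 * 0.32129^0.8 = 13.8 cm

13.8


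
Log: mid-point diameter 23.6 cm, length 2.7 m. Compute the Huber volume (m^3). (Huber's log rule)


Huber: V = Am * L,  Am = pi*(Dm/200)^2
Am = pi*(23.6/200)^2 = 0.043744 m^2
V = 0.043744*2.7 = 0.1181 m^3

0.1181


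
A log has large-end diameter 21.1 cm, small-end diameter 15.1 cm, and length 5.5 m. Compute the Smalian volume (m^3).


Smalian: V = (A1 + A2)/2 * L,  A = pi*(D/200)^2
A1 = pi*(21.1/200)^2 = 0.034967 m^2
A2 = pi*(15.1/200)^2 = 0.017908 m^2
V = (0.034967+0.017908)/2*5.5 = 0.1454 m^3

0.1454


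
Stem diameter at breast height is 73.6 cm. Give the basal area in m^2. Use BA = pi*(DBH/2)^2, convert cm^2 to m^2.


Formula: BA = pi * (DBH/2)^2 / 10000  (cm^2 to m^2)
Radius = DBH/2 = 73.6/2 = 36.8 cm
BA = pi * 36.8^2 / 10000
   = 4254.4704 cm^2 / 10000
   = 0.4254 m^2

0.4254


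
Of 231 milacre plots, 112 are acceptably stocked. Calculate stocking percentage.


Formula: Stocking % = stocked plots / total plots * 100
Stocking = 112 / 231 * 100
Stocking = 0.4848 * 100 = 48.5%

48.5


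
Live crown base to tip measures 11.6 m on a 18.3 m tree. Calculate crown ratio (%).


Formula: Crown Ratio = (Crown Length / Total Height) * 100
CR = (11.6 m / 18.3 m) * 100
CR = 0.6339 * 100 = 63.4%

63.4


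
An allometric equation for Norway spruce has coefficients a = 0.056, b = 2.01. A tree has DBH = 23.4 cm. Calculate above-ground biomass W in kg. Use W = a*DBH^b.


Formula: W = a * DBH^b  (allometric power law)
DBH^b = 23.4^2.01 = 565.0981
W = 0.056 * 565.0981 = 31.6 kg

31.6


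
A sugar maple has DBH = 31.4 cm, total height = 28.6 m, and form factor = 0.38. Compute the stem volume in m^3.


Formula: V = pi * (DBH/200)^2 * H * ff
Radius = DBH/200 = 31.4/200 = 0.157 m
Radius^2 = 0.157^2 = 0.024649 m^2
V = pi * 0.024649 * 28.6 * 0.38
V = 0.842 m^3

0.842


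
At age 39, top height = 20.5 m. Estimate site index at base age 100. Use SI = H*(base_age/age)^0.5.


Formula: SI = H_dom * (base_age / age)^0.5
Age ratio = 100 / 39 = 2.5641
sqrt(age_ratio) = 1.60128
SI = 20.5 * 1.60128 = 32.8 m

32.8


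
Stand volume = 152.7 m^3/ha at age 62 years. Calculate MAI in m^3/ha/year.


Formula: MAI = Total Volume / Stand Age
MAI = 152.7 m^3/ha / 62 years
MAI = 2.46 m^3/ha/year

2.46


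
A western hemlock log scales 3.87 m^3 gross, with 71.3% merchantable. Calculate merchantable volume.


Formula: MV = V_total * (merchantable_pct / 100)
Merchantable fraction = 71.3% / 100 = 0.713
MV = 3.87 m^3 * 0.713 = 2.759 m^3

2.759


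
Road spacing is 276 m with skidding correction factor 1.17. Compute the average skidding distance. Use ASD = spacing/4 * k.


Formula: ASD = (spacing / 4) * correction
Uncorrected distance = spacing / 4 = 276 / 4 = 69 m
ASD = 69 * 1.17 = 81 m

81


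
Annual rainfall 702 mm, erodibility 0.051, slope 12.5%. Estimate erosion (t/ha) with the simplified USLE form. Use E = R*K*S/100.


Formula: E = R * K * S / 100  (simplified USLE)
R * K = 702 * 0.051 = 35.802
E = 35.802 * 12.5 / 100 = 4.48 t/ha

4.48


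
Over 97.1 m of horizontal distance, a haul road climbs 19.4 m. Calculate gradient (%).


Formula: Gradient = rise / run * 100
Gradient = 19.4 / 97.1 * 100 = 20.0%

20.0


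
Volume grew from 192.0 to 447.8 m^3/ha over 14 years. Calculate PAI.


Formula: PAI = (V_T2 - V_T1) / (T2 - T1)
Volume increment = 447.8 - 192.0 = 255.8 m^3/ha
PAI = 255.8 / 14 = 18.27 m^3/ha/year

18.27


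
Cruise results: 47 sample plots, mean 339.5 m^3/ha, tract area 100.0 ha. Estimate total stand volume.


Formula: Total Volume = Mean Volume per ha * Total Area
Total Volume = 339.5 m^3/ha * 100.0 ha
Total Volume = 33950 m^3

33950


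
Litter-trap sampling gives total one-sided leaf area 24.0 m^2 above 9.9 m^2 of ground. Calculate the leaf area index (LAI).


Formula: LAI = total leaf area / ground area  (dimensionless)
LAI = 24.0 m^2 / 9.9 m^2
LAI = 2.42

2.42


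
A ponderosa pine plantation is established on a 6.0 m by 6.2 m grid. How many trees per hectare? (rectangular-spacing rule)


Formula: TPH = 10000 m^2/ha / (spacing_x * spacing_y)
Area per tree = 6.0 m * 6.2 m = 37.2 m^2
TPH = 10000 / 37.2 = 269 trees/ha

269


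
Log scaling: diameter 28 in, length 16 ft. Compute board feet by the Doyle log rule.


Doyle: BF = (D - 4)^2 * L / 16
Adjusted diameter = 28 - 4 = 24 in
(D-4)^2 = 24^2 = 576
BF = 576 * 16 / 16 = 576 BF

576


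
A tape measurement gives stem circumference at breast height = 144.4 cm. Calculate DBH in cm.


Formula: DBH = C / pi
DBH = 144.4 / pi
pi = 3.14159...
DBH = 46.0 cm

46.0


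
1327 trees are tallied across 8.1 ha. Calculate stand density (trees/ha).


Formula: Stand Density = N_trees / Area_ha
Density = 1327 trees / 8.1 ha
Density = 164 trees/ha

164


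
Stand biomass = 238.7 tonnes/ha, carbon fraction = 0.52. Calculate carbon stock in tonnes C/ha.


Formula: Carbon Stock = Biomass * Carbon Fraction
C = 238.7 t/ha * 0.52
C = 124.1 t C/ha

124.1


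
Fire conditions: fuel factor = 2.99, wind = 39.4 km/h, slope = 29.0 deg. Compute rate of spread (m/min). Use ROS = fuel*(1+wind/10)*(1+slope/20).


Formula: ROS = fuel * (1 + wind/10) * (1 + slope/20)
Wind factor = 1 + 39.4/10 = 4.94
Slope factor = 1 + 29.0/20 = 2.45
ROS = 2.99 * 4.94 * 2.45 = 36.19 m/min

36.19


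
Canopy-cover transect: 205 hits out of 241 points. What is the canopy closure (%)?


Formula: Canopy closure = covered points / total points * 100
Closure = 205 / 241 * 100
Closure = 0.8506 * 100 = 85.1%

85.1


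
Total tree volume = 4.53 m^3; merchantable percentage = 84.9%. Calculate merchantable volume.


Formula: MV = V_total * (merchantable_pct / 100)
Merchantable fraction = 84.9% / 100 = 0.849
MV = 4.53 m^3 * 0.849 = 3.846 m^3

3.846


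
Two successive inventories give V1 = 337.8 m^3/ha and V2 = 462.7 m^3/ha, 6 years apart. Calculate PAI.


Formula: PAI = (V_T2 - V_T1) / (T2 - T1)
Volume increment = 462.7 - 337.8 = 124.9 m^3/ha
PAI = 124.9 / 6 = 20.82 m^3/ha/year

20.82


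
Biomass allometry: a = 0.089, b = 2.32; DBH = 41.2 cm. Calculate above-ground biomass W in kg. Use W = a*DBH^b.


Formula: W = a * DBH^b  (allometric power law)
DBH^b = 41.2^2.32 = 5579.0665
W = 0.089 * 5579.0665 = 496.5 kg

496.5


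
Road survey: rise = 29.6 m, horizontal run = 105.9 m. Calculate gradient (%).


Formula: Gradient = rise / run * 100
Gradient = 29.6 / 105.9 * 100 = 28.0%

28.0


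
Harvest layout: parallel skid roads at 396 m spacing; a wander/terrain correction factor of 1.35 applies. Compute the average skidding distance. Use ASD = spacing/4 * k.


Formula: ASD = (spacing / 4) * correction
Uncorrected distance = spacing / 4 = 396 / 4 = 99 m
ASD = 99 * 1.35 = 134 m

134


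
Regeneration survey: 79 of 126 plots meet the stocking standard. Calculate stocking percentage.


Formula: Stocking % = stocked plots / total plots * 100
Stocking = 79 / 126 * 100
Stocking = 0.627 * 100 = 62.7%

62.7


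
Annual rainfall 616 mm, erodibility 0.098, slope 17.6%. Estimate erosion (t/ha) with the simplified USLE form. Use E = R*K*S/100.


Formula: E = R * K * S / 100  (simplified USLE)
R * K = 616 * 0.098 = 60.368
E = 60.368 * 17.6 / 100 = 10.62 t/ha

10.62


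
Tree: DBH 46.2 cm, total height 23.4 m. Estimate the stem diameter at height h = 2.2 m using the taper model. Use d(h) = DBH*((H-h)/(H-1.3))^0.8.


Taper: d(h) = DBH * ((H - h) / (H - 1.3))^0.8
Numerator = H - h = 23.4 - 2.2 = 21.2 m
Denominator = H - 1.3 = 23.4 - 1.3 = 22.1 m
Ratio = 21.2 / 22.1 = 0.95928
d = 46.2 * 0.95928^0.8 = 44.7 cm

44.7


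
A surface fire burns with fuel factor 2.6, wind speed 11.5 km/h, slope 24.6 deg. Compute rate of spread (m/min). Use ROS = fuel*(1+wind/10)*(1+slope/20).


Formula: ROS = fuel * (1 + wind/10) * (1 + slope/20)
Wind factor = 1 + 11.5/10 = 2.15
Slope factor = 1 + 24.6/20 = 2.23
ROS = 2.6 * 2.15 * 2.23 = 12.47 m/min

12.47


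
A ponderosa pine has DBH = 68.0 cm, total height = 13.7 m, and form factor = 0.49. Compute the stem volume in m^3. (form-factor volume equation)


Formula: V = pi * (DBH/200)^2 * H * ff
Radius = DBH/200 = 68.0/200 = 0.34 m
Radius^2 = 0.34^2 = 0.1156 m^2
V = pi * 0.1156 * 13.7 * 0.49
V = 2.438 m^3

2.438


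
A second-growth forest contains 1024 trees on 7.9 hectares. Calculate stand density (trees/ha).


Formula: Stand Density = N_trees / Area_ha
Density = 1024 trees / 7.9 ha
Density = 130 trees/ha

130


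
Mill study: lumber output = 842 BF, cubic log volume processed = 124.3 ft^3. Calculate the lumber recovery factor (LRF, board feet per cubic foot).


Formula: LRF = Lumber Output (BF) / Log Input (ft^3)
LRF = 842 BF / 124.3 ft^3
LRF = 6.77 BF/ft^3

6.77


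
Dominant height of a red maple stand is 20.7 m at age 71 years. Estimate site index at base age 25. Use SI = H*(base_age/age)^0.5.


Formula: SI = H_dom * (base_age / age)^0.5
Age ratio = 25 / 71 = 0.35211
sqrt(age_ratio) = 0.59339
SI = 20.7 * 0.59339 = 12.3 m

12.3


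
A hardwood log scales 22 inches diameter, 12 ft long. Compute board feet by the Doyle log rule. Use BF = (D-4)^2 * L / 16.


Doyle: BF = (D - 4)^2 * L / 16
Adjusted diameter = 22 - 4 = 18 in
(D-4)^2 = 18^2 = 324
BF = 324 * 12 / 16 = 243 BF

243


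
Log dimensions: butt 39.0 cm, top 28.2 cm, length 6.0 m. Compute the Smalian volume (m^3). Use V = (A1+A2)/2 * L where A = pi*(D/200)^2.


Smalian: V = (A1 + A2)/2 * L,  A = pi*(D/200)^2
A1 = pi*(39.0/200)^2 = 0.119459 m^2
A2 = pi*(28.2/200)^2 = 0.062458 m^2
V = (0.119459+0.062458)/2*6.0 = 0.5458 m^3

0.5458


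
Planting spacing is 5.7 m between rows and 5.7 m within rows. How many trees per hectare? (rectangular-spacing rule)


Formula: TPH = 10000 m^2/ha / (spacing_x * spacing_y)
Area per tree = 5.7 m * 5.7 m = 32.49 m^2
TPH = 10000 / 32.49 = 308 trees/ha

308


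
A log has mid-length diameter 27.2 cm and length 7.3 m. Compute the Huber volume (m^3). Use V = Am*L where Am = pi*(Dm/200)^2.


Huber: V = Am * L,  Am = pi*(Dm/200)^2
Am = pi*(27.2/200)^2 = 0.058107 m^2
V = 0.058107*7.3 = 0.4242 m^3

0.4242


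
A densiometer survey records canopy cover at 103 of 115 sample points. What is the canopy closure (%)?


Formula: Canopy closure = covered points / total points * 100
Closure = 103 / 115 * 100
Closure = 0.8957 * 100 = 89.6%

89.6


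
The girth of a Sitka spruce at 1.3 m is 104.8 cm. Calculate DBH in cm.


Formula: DBH = C / pi
DBH = 104.8 / pi
pi = 3.14159...
DBH = 33.4 cm

33.4


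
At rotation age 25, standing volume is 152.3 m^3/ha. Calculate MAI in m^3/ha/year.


Formula: MAI = Total Volume / Stand Age
MAI = 152.3 m^3/ha / 25 years
MAI = 6.09 m^3/ha/year

6.09


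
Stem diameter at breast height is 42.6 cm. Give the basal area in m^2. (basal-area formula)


Formula: BA = pi * (DBH/2)^2 / 10000  (cm^2 to m^2)
Radius = DBH/2 = 42.6/2 = 21.3 cm
BA = pi * 21.3^2 / 10000
   = 1425.3092 cm^2 / 10000
   = 0.1425 m^2

0.1425


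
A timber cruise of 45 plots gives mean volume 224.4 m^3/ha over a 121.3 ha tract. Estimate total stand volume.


Formula: Total Volume = Mean Volume per ha * Total Area
Total Volume = 224.4 m^3/ha * 121.3 ha
Total Volume = 27220 m^3

27220


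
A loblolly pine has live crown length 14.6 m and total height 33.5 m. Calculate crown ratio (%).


Formula: Crown Ratio = (Crown Length / Total Height) * 100
CR = (14.6 m / 33.5 m) * 100
CR = 0.4358 * 100 = 43.6%

43.6


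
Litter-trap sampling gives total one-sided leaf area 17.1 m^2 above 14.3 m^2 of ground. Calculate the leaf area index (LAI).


Formula: LAI = total leaf area / ground area  (dimensionless)
LAI = 17.1 m^2 / 14.3 m^2
LAI = 1.2

1.2


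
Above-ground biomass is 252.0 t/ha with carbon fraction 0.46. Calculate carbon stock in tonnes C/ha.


Formula: Carbon Stock = Biomass * Carbon Fraction
C = 252.0 t/ha * 0.46
C = 115.9 t C/ha

115.9


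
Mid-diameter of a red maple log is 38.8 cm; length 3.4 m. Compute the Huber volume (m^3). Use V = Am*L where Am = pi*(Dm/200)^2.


Huber: V = Am * L,  Am = pi*(Dm/200)^2
Am = pi*(38.8/200)^2 = 0.118237 m^2
V = 0.118237*3.4 = 0.402 m^3

0.402


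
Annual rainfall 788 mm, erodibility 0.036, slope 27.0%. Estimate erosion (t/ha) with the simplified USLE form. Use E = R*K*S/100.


Formula: E = R * K * S / 100  (simplified USLE)
R * K = 788 * 0.036 = 28.368
E = 28.368 * 27.0 / 100 = 7.66 t/ha

7.66


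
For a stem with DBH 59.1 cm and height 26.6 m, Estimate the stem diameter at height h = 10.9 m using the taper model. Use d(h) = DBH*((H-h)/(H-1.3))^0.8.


Taper: d(h) = DBH * ((H - h) / (H - 1.3))^0.8
Numerator = H - h = 26.6 - 10.9 = 15.7 m
Denominator = H - 1.3 = 26.6 - 1.3 = 25.3 m
Ratio = 15.7 / 25.3 = 0.62055
d = 59.1 * 0.62055^0.8 = 40.3 cm

40.3


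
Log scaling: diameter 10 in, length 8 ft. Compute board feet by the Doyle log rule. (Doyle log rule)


Doyle: BF = (D - 4)^2 * L / 16
Adjusted diameter = 10 - 4 = 6 in
(D-4)^2 = 6^2 = 36
BF = 36 * 8 / 16 = 18 BF

18


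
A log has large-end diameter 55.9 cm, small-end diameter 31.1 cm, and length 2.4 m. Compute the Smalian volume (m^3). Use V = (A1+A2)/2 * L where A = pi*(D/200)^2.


Smalian: V = (A1 + A2)/2 * L,  A = pi*(D/200)^2
A1 = pi*(55.9/200)^2 = 0.245422 m^2
A2 = pi*(31.1/200)^2 = 0.075964 m^2
V = (0.245422+0.075964)/2*2.4 = 0.3857 m^3

0.3857


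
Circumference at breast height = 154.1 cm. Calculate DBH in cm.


Formula: DBH = C / pi
DBH = 154.1 / pi
pi = 3.14159...
DBH = 49.1 cm

49.1


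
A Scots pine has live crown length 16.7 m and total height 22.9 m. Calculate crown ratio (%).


Formula: Crown Ratio = (Crown Length / Total Height) * 100
CR = (16.7 m / 22.9 m) * 100
CR = 0.7293 * 100 = 72.9%

72.9


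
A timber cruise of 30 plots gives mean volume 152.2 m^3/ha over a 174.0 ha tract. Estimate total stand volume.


Formula: Total Volume = Mean Volume per ha * Total Area
Total Volume = 152.2 m^3/ha * 174.0 ha
Total Volume = 26483 m^3

26483


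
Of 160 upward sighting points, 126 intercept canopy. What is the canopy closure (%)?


Formula: Canopy closure = covered points / total points * 100
Closure = 126 / 160 * 100
Closure = 0.7875 * 100 = 78.8%

78.8


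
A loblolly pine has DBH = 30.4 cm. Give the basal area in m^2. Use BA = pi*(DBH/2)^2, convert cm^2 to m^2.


Formula: BA = pi * (DBH/2)^2 / 10000  (cm^2 to m^2)
Radius = DBH/2 = 30.4/2 = 15.2 cm
BA = pi * 15.2^2 / 10000
   = 725.8336 cm^2 / 10000
   = 0.0726 m^2

0.0726


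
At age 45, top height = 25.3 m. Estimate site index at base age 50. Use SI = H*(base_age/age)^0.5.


Formula: SI = H_dom * (base_age / age)^0.5
Age ratio = 50 / 45 = 1.11111
sqrt(age_ratio) = 1.05409
SI = 25.3 * 1.05409 = 26.7 m

26.7


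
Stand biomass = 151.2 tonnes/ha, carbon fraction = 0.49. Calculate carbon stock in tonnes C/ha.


Formula: Carbon Stock = Biomass * Carbon Fraction
C = 151.2 t/ha * 0.49
C = 74.1 t C/ha

74.1


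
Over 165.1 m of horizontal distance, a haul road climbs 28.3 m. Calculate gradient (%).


Formula: Gradient = rise / run * 100
Gradient = 28.3 / 165.1 * 100 = 17.1%

17.1


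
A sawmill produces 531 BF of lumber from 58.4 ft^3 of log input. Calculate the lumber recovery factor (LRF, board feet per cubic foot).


Formula: LRF = Lumber Output (BF) / Log Input (ft^3)
LRF = 531 BF / 58.4 ft^3
LRF = 9.09 BF/ft^3

9.09


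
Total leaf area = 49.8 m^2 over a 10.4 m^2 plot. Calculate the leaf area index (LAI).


Formula: LAI = total leaf area / ground area  (dimensionless)
LAI = 49.8 m^2 / 10.4 m^2
LAI = 4.79

4.79


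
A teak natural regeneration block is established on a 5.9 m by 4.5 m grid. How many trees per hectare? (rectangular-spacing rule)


Formula: TPH = 10000 m^2/ha / (spacing_x * spacing_y)
Area per tree = 5.9 m * 4.5 m = 26.55 m^2
TPH = 10000 / 26.55 = 377 trees/ha

377


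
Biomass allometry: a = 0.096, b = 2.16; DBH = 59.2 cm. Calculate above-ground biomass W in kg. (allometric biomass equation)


Formula: W = a * DBH^b  (allometric power law)
DBH^b = 59.2^2.16 = 6733.0972
W = 0.096 * 6733.0972 = 646.4 kg

646.4


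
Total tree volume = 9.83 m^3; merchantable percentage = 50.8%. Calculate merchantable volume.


Formula: MV = V_total * (merchantable_pct / 100)
Merchantable fraction = 50.8% / 100 = 0.508
MV = 9.83 m^3 * 0.508 = 4.994 m^3

4.994


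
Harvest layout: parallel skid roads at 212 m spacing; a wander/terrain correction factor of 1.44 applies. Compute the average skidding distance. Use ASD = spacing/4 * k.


Formula: ASD = (spacing / 4) * correction
Uncorrected distance = spacing / 4 = 212 / 4 = 53 m
ASD = 53 * 1.44 = 76 m

76


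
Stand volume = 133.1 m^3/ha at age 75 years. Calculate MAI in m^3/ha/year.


Formula: MAI = Total Volume / Stand Age
MAI = 133.1 m^3/ha / 75 years
MAI = 1.77 m^3/ha/year

1.77


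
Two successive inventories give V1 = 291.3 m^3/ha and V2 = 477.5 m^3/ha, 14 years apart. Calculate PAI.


Formula: PAI = (V_T2 - V_T1) / (T2 - T1)
Volume increment = 477.5 - 291.3 = 186.2 m^3/ha
PAI = 186.2 / 14 = 13.3 m^3/ha/year

13.3


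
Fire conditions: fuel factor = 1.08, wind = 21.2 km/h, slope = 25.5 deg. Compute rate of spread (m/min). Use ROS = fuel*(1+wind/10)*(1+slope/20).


Formula: ROS = fuel * (1 + wind/10) * (1 + slope/20)
Wind factor = 1 + 21.2/10 = 3.12
Slope factor = 1 + 25.5/20 = 2.275
ROS = 1.08 * 3.12 * 2.275 = 7.67 m/min

7.67


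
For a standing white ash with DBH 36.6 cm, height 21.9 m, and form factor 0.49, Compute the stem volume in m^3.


Formula: V = pi * (DBH/200)^2 * H * ff
Radius = DBH/200 = 36.6/200 = 0.183 m
Radius^2 = 0.183^2 = 0.033489 m^2
V = pi * 0.033489 * 21.9 * 0.49
V = 1.129 m^3

1.129


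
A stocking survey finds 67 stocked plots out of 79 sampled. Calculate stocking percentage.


Formula: Stocking % = stocked plots / total plots * 100
Stocking = 67 / 79 * 100
Stocking = 0.8481 * 100 = 84.8%

84.8


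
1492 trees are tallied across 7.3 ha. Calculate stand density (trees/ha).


Formula: Stand Density = N_trees / Area_ha
Density = 1492 trees / 7.3 ha
Density = 204 trees/ha

204


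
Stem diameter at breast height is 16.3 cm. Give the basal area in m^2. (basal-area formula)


Formula: BA = pi * (DBH/2)^2 / 10000  (cm^2 to m^2)
Radius = DBH/2 = 16.3/2 = 8.15 cm
BA = pi * 8.15^2 / 10000
   = 208.6724 cm^2 / 10000
   = 0.0209 m^2

0.0209


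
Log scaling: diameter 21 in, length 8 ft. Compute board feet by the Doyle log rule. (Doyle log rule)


Doyle: BF = (D - 4)^2 * L / 16
Adjusted diameter = 21 - 4 = 17 in
(D-4)^2 = 17^2 = 289
BF = 289 * 8 / 16 = 145 BF

145


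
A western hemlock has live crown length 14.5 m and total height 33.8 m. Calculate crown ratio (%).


Formula: Crown Ratio = (Crown Length / Total Height) * 100
CR = (14.5 m / 33.8 m) * 100
CR = 0.429 * 100 = 42.9%

42.9


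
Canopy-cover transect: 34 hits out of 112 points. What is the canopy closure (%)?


Formula: Canopy closure = covered points / total points * 100
Closure = 34 / 112 * 100
Closure = 0.3036 * 100 = 30.4%

30.4


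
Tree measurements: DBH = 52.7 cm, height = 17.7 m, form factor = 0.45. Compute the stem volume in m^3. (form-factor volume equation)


Formula: V = pi * (DBH/200)^2 * H * ff
Radius = DBH/200 = 52.7/200 = 0.2635 m
Radius^2 = 0.2635^2 = 0.06943225 m^2
V = pi * 0.06943225 * 17.7 * 0.45
V = 1.737 m^3

1.737


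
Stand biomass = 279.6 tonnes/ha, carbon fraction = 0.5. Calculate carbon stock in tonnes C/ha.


Formula: Carbon Stock = Biomass * Carbon Fraction
C = 279.6 t/ha * 0.5
C = 139.8 t C/ha

139.8


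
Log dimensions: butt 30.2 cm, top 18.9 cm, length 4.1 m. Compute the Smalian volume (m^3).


Smalian: V = (A1 + A2)/2 * L,  A = pi*(D/200)^2
A1 = pi*(30.2/200)^2 = 0.071631 m^2
A2 = pi*(18.9/200)^2 = 0.028055 m^2
V = (0.071631+0.028055)/2*4.1 = 0.2044 m^3

0.2044


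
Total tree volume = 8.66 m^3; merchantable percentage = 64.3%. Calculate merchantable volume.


Formula: MV = V_total * (merchantable_pct / 100)
Merchantable fraction = 64.3% / 100 = 0.643
MV = 8.66 m^3 * 0.643 = 5.568 m^3

5.568


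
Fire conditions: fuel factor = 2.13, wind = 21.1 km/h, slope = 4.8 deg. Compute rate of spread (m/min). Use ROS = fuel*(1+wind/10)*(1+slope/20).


Formula: ROS = fuel * (1 + wind/10) * (1 + slope/20)
Wind factor = 1 + 21.1/10 = 3.11
Slope factor = 1 + 4.8/20 = 1.24
ROS = 2.13 * 3.11 * 1.24 = 8.21 m/min

8.21


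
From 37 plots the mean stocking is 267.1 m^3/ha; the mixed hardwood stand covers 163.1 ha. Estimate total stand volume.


Formula: Total Volume = Mean Volume per ha * Total Area
Total Volume = 267.1 m^3/ha * 163.1 ha
Total Volume = 43564 m^3

43564


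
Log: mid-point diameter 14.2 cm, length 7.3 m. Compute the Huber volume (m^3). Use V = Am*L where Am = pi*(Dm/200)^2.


Huber: V = Am * L,  Am = pi*(Dm/200)^2
Am = pi*(14.2/200)^2 = 0.015837 m^2
V = 0.015837*7.3 = 0.1156 m^3

0.1156


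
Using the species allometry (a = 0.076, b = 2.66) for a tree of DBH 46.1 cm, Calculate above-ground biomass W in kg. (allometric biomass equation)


Formula: W = a * DBH^b  (allometric power law)
DBH^b = 46.1^2.66 = 26634.4947
W = 0.076 * 26634.4947 = 2024.2 kg

2024.2


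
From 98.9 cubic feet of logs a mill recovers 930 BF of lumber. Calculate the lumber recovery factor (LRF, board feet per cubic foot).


Formula: LRF = Lumber Output (BF) / Log Input (ft^3)
LRF = 930 BF / 98.9 ft^3
LRF = 9.4 BF/ft^3

9.4


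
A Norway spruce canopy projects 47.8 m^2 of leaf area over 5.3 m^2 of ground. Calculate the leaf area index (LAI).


Formula: LAI = total leaf area / ground area  (dimensionless)
LAI = 47.8 m^2 / 5.3 m^2
LAI = 9.02

9.02


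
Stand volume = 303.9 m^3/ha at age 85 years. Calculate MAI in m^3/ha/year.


Formula: MAI = Total Volume / Stand Age
MAI = 303.9 m^3/ha / 85 years
MAI = 3.58 m^3/ha/year

3.58


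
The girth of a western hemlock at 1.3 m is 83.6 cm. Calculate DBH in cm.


Formula: DBH = C / pi
DBH = 83.6 / pi
pi = 3.14159...
DBH = 26.6 cm

26.6


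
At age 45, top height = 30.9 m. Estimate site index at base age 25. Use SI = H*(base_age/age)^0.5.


Formula: SI = H_dom * (base_age / age)^0.5
Age ratio = 25 / 45 = 0.55556
sqrt(age_ratio) = 0.74536
SI = 30.9 * 0.74536 = 23.0 m

23.0


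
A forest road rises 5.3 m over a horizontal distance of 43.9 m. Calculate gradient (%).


Formula: Gradient = rise / run * 100
Gradient = 5.3 / 43.9 * 100 = 12.1%

12.1


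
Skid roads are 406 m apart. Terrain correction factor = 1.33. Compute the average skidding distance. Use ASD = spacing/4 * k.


Formula: ASD = (spacing / 4) * correction
Uncorrected distance = spacing / 4 = 406 / 4 = 101.5 m
ASD = 101.5 * 1.33 = 135 m

135


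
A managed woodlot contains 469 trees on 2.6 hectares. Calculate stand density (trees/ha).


Formula: Stand Density = N_trees / Area_ha
Density = 469 trees / 2.6 ha
Density = 180 trees/ha

180


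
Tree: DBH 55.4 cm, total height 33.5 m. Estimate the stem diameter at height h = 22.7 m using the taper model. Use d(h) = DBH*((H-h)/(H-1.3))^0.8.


Taper: d(h) = DBH * ((H - h) / (H - 1.3))^0.8
Numerator = H - h = 33.5 - 22.7 = 10.8 m
Denominator = H - 1.3 = 33.5 - 1.3 = 32.2 m
Ratio = 10.8 / 32.2 = 0.3354
d = 55.4 * 0.3354^0.8 = 23.1 cm

23.1


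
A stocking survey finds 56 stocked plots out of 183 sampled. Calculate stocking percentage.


Formula: Stocking % = stocked plots / total plots * 100
Stocking = 56 / 183 * 100
Stocking = 0.306 * 100 = 30.6%

30.6


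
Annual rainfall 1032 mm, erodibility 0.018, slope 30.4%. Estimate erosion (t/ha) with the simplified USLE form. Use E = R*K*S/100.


Formula: E = R * K * S / 100  (simplified USLE)
R * K = 1032 * 0.018 = 18.576
E = 18.576 * 30.4 / 100 = 5.65 t/ha

5.65


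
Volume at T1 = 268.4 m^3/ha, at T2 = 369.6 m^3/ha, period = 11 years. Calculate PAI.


Formula: PAI = (V_T2 - V_T1) / (T2 - T1)
Volume increment = 369.6 - 268.4 = 101.2 m^3/ha
PAI = 101.2 / 11 = 9.2 m^3/ha/year

9.2


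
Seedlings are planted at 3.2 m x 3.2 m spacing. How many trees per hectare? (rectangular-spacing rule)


Formula: TPH = 10000 m^2/ha / (spacing_x * spacing_y)
Area per tree = 3.2 m * 3.2 m = 10.24 m^2
TPH = 10000 / 10.24 = 977 trees/ha

977


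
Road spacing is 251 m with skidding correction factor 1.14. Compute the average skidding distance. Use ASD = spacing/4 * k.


Formula: ASD = (spacing / 4) * correction
Uncorrected distance = spacing / 4 = 251 / 4 = 62.75 m
ASD = 62.75 * 1.14 = 72 m

72


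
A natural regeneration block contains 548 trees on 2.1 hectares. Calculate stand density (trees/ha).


Formula: Stand Density = N_trees / Area_ha
Density = 548 trees / 2.1 ha
Density = 261 trees/ha

261


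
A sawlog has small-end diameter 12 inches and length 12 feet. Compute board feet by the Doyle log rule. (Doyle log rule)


Doyle: BF = (D - 4)^2 * L / 16
Adjusted diameter = 12 - 4 = 8 in
(D-4)^2 = 8^2 = 64
BF = 64 * 12 / 16 = 48 BF

48


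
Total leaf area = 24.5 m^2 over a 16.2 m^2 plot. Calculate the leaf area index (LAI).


Formula: LAI = total leaf area / ground area  (dimensionless)
LAI = 24.5 m^2 / 16.2 m^2
LAI = 1.51

1.51


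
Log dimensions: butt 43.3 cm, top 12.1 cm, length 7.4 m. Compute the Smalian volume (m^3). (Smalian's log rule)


Smalian: V = (A1 + A2)/2 * L,  A = pi*(D/200)^2
A1 = pi*(43.3/200)^2 = 0.147254 m^2
A2 = pi*(12.1/200)^2 = 0.011499 m^2
V = (0.147254+0.011499)/2*7.4 = 0.5874 m^3

0.5874


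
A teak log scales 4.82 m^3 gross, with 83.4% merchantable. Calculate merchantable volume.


Formula: MV = V_total * (merchantable_pct / 100)
Merchantable fraction = 83.4% / 100 = 0.834
MV = 4.82 m^3 * 0.834 = 4.02 m^3

4.02


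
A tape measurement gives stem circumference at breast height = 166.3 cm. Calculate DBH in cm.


Formula: DBH = C / pi
DBH = 166.3 / pi
pi = 3.14159...
DBH = 52.9 cm

52.9


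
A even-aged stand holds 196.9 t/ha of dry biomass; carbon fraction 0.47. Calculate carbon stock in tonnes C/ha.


Formula: Carbon Stock = Biomass * Carbon Fraction
C = 196.9 t/ha * 0.47
C = 92.5 t C/ha

92.5


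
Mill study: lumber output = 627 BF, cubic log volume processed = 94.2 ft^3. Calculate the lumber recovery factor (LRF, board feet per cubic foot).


Formula: LRF = Lumber Output (BF) / Log Input (ft^3)
LRF = 627 BF / 94.2 ft^3
LRF = 6.66 BF/ft^3

6.66


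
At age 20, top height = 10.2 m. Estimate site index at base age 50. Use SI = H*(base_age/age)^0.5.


Formula: SI = H_dom * (base_age / age)^0.5
Age ratio = 50 / 20 = 2.5
sqrt(age_ratio) = 1.58114
SI = 10.2 * 1.58114 = 16.1 m

16.1


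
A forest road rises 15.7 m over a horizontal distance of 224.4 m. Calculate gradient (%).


Formula: Gradient = rise / run * 100
Gradient = 15.7 / 224.4 * 100 = 7.0%

7.0
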